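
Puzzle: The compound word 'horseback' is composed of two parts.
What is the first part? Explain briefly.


Split 'horseback' into 'horse' + 'back'. The first part is 'horse'.

horse


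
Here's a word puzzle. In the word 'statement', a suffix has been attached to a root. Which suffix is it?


The word 'statement' = 'state' (root) + '-ment' (suffix). The suffix is '-ment'.

ment


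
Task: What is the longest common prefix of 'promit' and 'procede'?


Compare from the start: 3 characters match: 'pro'. Mismatch at position 4: 'm' vs 'c'.

pro


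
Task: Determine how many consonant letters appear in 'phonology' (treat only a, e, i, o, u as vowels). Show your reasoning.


Consonants in 'phonology': p, h, n, l, g, y = 6 consonants.

6


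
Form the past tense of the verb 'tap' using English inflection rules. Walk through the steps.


Apply rule: Double final consonant and add -ed. 'tap' becomes 'tapped'.

tapped


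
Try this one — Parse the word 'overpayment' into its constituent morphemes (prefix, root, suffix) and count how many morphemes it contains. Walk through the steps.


Step 1: Identify prefix: 'over' (meaning: excessively)
Step 2: Identify root: 'pay'
Step 3: Identify suffix(es): 'ment'
Decomposition: over- (prefix: excessively) + pay (root) + -ment (suffix: action/result)
Total morphemes: 3

3 morphemes (over- (prefix: excessively) + pay (root) + -ment (suffix: action/result))


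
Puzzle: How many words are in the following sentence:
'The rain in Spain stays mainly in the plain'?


Split into words: The | rain | in | Spain | stays | mainly | in | the | plain = 9 words.

9


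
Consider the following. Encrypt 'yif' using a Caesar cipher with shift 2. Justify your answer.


Shift each letter by 2: y -> a, i -> k, f -> h. Result: 'akh'.

akh


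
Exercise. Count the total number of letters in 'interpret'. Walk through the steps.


Spell out 'interpret' and number each letter: i(1), n(2), t(3), e(4), r(5), p(6), r(7), e(8), t(9). Total: 9 letters.

9


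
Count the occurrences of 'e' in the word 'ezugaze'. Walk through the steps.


Letter 'e' in 'ezugaze': found at position(s) 1, 7 = 2 occurrence(s).

2


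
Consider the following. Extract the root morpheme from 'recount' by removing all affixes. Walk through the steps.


Remove prefix 're' from 'recount' to get root 'count'.

count


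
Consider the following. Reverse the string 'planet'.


Reverse 'planet' character by character: 'tenalp'.

tenalp


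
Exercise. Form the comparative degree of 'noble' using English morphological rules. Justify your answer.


Apply comparative formation (ends in e: add -r): 'noble' -> 'nobler'.

nobler


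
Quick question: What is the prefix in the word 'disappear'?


The word 'disappear' = 'dis' (prefix) + 'appear' (root). The prefix is 'dis'.

dis


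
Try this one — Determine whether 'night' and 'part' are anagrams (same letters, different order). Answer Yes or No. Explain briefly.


Sorted letters of 'night': 'ghint'
Sorted letters of 'part': 'aprt'
They do not match.

No


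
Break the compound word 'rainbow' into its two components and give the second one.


Split 'rainbow' into 'rain' + 'bow'. The second part is 'bow'.

bow


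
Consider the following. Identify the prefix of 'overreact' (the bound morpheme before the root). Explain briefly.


The word 'overreact' = 'over' (prefix) + 'react' (root). The prefix is 'over'.

over


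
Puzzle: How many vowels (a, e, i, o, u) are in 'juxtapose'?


Vowels in 'juxtapose': u, a, o, e = 4 vowels.

4


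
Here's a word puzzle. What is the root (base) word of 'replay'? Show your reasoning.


Remove prefix 're' from 'replay' to get root 'play'.

play


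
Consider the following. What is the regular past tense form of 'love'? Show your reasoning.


Apply rule: Add -d (word ends in -e). 'love' becomes 'loved'.

loved


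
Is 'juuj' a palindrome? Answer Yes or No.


Forward: 'juuj'
Reversed: 'juuj'
They are identical.

Yes


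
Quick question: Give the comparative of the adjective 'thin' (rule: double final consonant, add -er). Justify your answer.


Apply comparative formation (double final consonant, add -er): 'thin' -> 'thinner'.

thinner


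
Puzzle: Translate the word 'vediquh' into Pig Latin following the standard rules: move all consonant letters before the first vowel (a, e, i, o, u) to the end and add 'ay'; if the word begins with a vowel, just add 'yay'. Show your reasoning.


'vediquh': move consonant cluster 'v' to end and add 'ay': 'ediquhvay'.

ediquhvay


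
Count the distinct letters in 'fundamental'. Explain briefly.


Unique letters in 'fundamental': {a, d, e, f, l, m, n, t, u} = 9 distinct letters.

9


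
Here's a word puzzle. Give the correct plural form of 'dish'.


Apply rule: Add -es (sibilant/fricative ending). 'dish' becomes 'dishes'.

dishes


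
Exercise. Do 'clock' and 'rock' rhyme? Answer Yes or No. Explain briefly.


Rime (stressed vowel + following sounds) of 'clock': -ock = /ɒk/
Rime of 'rock': -ock = /ɒk/
/ɒk/ and /ɒk/ are the same ending sound, so the words rhyme.

Yes


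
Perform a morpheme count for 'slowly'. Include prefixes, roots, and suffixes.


Decomposition: slow (root) + -ly (suffix) = 2 morpheme(s)

2 morphemes


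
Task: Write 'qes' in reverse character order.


Reverse 'qes' character by character: 'seq'.

seq


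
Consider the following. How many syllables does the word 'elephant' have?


Break 'elephant' into syllables: el-e-phant -> el | e | phant = 3 syllables

3 syllables


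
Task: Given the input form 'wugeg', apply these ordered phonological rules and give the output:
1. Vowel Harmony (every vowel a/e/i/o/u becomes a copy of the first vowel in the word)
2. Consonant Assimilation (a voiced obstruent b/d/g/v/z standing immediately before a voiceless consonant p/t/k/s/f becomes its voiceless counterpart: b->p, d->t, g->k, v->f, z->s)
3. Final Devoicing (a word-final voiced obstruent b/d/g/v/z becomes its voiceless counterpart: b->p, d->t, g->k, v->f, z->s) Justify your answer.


Starting form: 'wugeg'
Rule 1: Vowel Harmony: all vowels become 'u' (matching first vowel). 'wugeg' -> 'wugug'
Rule 2: Consonant Assimilation: no voiced obstruent (b/d/g/v/z) stands immediately before a voiceless consonant (p/t/k/s/f). No change.
Rule 3: Final Devoicing: word-final voiced obstruent 'g' becomes voiceless 'k'. 'wugug' -> 'wuguk'
Final form: 'wuguk'

wuguk


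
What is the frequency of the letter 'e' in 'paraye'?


Letter 'e' in 'paraye': found at position(s) 6 = 1 occurrence(s).

1


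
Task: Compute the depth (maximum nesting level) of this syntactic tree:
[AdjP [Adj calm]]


Count bracket nesting levels:
'[' at pos 0: depth = 1
'[' at pos 6: depth = 2
Maximum depth reached: 2

2


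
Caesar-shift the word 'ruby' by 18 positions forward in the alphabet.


Shift each letter by 18: r -> j, u -> m, b -> t, y -> q. Result: 'jmtq'.

jmtq


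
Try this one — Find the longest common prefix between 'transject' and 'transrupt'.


Compare from the start: 5 characters match: 'trans'. Mismatch at position 6: 'j' vs 'r'.

trans


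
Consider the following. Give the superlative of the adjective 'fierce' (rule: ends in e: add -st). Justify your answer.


Apply superlative formation (ends in e: add -st): 'fierce' -> 'fiercest'.

fiercest


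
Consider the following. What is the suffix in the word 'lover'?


The word 'lover' = 'love' (root) + '-er' (suffix). The suffix is '-er'.

er


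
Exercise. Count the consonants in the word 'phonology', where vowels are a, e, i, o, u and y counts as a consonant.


Consonants in 'phonology': p, h, n, l, g, y = 6 consonants.

6


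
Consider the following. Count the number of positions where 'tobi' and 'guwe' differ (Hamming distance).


Alignment:
Position 1: 't' vs 'g' = DIFFER
Position 2: 'o' vs 'u' = DIFFER
Position 3: 'b' vs 'w' = DIFFER
Position 4: 'i' vs 'e' = DIFFER
Total differences: 4

4


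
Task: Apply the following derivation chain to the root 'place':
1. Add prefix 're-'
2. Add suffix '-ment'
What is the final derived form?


Step 1: Add prefix 're-' to 'place' = 'replace'
Step 2: Add suffix '-ment' to 'replace' = 'replacement'

replacement


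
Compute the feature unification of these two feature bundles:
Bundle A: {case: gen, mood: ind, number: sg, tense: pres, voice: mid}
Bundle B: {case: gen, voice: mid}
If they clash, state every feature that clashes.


Compare features:
case: A=gen vs B=gen -> unified: gen
mood: A=ind vs B=_ -> unified: ind
number: A=sg vs B=_ -> unified: sg
tense: A=pres vs B=_ -> unified: pres
voice: A=mid vs B=mid -> unified: mid
No clashes found.

Unified: {case: gen, mood: ind, number: sg, tense: pres, voice: mid}


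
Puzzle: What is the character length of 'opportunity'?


Spell out 'opportunity' and number each letter: o(1), p(2), p(3), o(4), r(5), t(6), u(7), n(8), i(9), t(10), y(11). Total: 11 letters.

11


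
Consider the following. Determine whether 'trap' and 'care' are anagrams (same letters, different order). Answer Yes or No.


Sorted letters of 'trap': 'aprt'
Sorted letters of 'care': 'acer'
They do not match.

No


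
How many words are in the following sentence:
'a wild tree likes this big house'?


Split into words: a | wild | tree | likes | this | big | house = 7 words.

7


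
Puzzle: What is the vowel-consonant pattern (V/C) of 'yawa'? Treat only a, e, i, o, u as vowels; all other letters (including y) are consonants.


Letter mapping: y = C, a = V, w = C, a = V.

CVCV


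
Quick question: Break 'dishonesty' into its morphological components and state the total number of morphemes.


Step 1: Identify prefix: 'dis' (meaning: not/apart)
Step 2: Identify root: 'honest'
Step 3: Identify suffix(es): 'y'
Decomposition: dis- (prefix: not/apart) + honest (root) + -y (suffix: quality)
Total morphemes: 3

3 morphemes (dis- (prefix: not/apart) + honest (root) + -y (suffix: quality))


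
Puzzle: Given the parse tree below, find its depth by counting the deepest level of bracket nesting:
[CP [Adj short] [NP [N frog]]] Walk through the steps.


Count bracket nesting levels:
'[' at pos 0: depth = 1
'[' at pos 4: depth = 2
'[' at pos 16: depth = 2
'[' at pos 20: depth = 3
Maximum depth reached: 3

3


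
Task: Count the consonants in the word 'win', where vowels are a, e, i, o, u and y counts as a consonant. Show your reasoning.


Consonants in 'win': w, n = 2 consonants.

2


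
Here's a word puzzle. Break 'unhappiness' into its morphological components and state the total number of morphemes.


Step 1: Identify prefix: 'un' (meaning: not/reverse)
Step 2: Identify root: 'happy'
Step 3: Identify suffix(es): 'ness'
Decomposition: un- (prefix: not/reverse) + happy (root) + -ness (suffix: state of)
Total morphemes: 3

3 morphemes (un- (prefix: not/reverse) + happy (root) + -ness (suffix: state of))


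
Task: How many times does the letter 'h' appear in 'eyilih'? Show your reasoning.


Letter 'h' in 'eyilih': found at position(s) 6 = 1 occurrence(s).

1


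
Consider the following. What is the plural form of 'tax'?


Apply rule: Add -es (sibilant/fricative ending). 'tax' becomes 'taxes'.

taxes


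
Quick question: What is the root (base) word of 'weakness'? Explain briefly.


Remove suffix '-ness' from 'weakness' to get root 'weak'.

weak


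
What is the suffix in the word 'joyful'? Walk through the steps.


The word 'joyful' = 'joy' (root) + '-ful' (suffix). The suffix is '-ful'.

ful


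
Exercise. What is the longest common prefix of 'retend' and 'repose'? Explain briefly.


Compare from the start: 2 characters match: 're'. Mismatch at position 3: 't' vs 'p'.

re


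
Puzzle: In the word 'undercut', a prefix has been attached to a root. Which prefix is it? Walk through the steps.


The word 'undercut' = 'under' (prefix) + 'cut' (root). The prefix is 'under'.

under


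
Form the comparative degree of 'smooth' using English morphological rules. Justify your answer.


Apply comparative formation (add -er): 'smooth' -> 'smoother'.

smoother


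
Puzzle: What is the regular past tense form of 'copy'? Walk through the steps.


Apply rule: Change -y to -ied. 'copy' becomes 'copied'.

copied


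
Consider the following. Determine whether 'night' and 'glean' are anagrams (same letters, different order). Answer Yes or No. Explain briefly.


Sorted letters of 'night': 'ghint'
Sorted letters of 'glean': 'aegln'
They do not match.

No


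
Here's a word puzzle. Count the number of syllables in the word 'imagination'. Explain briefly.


Break 'imagination' into syllables: i-mag-i-na-tion -> i | mag | i | na | tion = 5 syllables

5 syllables


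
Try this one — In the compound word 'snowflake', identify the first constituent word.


Split 'snowflake' into 'snow' + 'flake'. The first part is 'snow'.

snow


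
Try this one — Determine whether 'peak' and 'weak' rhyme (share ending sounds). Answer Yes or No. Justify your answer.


Rime (stressed vowel + following sounds) of 'peak': -eak = /iːk/
Rime of 'weak': -eak = /iːk/
/iːk/ and /iːk/ are the same ending sound, so the words rhyme.

Yes


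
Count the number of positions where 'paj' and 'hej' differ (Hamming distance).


Alignment:
Position 1: 'p' vs 'h' = DIFFER
Position 2: 'a' vs 'e' = DIFFER
Position 3: 'j' vs 'j' = match
Total differences: 2

2


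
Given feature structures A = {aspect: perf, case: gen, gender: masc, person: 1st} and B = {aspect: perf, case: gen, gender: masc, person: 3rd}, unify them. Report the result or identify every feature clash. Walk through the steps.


Compare features:
aspect: A=perf vs B=perf -> unified: perf
case: A=gen vs B=gen -> unified: gen
gender: A=masc vs B=masc -> unified: masc
person: A=1st vs B=3rd -> CLASH
Clash detected on feature 'person' (1st vs 3rd); unification fails.

CLASH on 'person' (1st vs 3rd)


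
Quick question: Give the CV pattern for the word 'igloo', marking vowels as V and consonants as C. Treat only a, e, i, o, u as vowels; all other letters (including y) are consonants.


Letter mapping: i = V, g = C, l = C, o = V, o = V.

VCCVV


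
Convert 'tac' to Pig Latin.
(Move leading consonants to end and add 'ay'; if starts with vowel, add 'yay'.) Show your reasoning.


'tac': move consonant cluster 't' to end and add 'ay': 'actay'.

actay


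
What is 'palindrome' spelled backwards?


Reverse 'palindrome' character by character: 'emordnilap'.

emordnilap


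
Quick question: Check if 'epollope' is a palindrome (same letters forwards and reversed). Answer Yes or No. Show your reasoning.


Forward: 'epollope'
Reversed: 'epollope'
They are identical.

Yes


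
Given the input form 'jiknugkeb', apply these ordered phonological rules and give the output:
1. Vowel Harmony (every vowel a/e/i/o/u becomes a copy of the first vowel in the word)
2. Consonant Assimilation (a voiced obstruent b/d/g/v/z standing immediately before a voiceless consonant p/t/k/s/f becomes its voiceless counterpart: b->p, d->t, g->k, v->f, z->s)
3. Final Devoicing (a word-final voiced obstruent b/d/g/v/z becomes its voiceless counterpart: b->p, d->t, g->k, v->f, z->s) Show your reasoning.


Starting form: 'jiknugkeb'
Rule 1: Vowel Harmony: all vowels become 'i' (matching first vowel). 'jiknugkeb' -> 'jiknigkib'
Rule 2: Consonant Assimilation: voiced obstruent before voiceless consonant becomes voiceless ('gk' -> 'kk'). 'jiknigkib' -> 'jiknikkib'
Rule 3: Final Devoicing: word-final voiced obstruent 'b' becomes voiceless 'p'. 'jiknikkib' -> 'jiknikkip'
Final form: 'jiknikkip'

jiknikkip


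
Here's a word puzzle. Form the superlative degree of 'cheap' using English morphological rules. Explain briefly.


Apply superlative formation (add -est): 'cheap' -> 'cheapest'.

cheapest


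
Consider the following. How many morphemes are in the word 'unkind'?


Decomposition: un- (prefix) + kind (root) = 2 morpheme(s)

2 morphemes


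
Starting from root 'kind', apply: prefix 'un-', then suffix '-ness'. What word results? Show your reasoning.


Step 1: Add prefix 'un-' to 'kind' = 'unkind'
Step 2: Add suffix '-ness' to 'unkind' = 'unkindness'

unkindness


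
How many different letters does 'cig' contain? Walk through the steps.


Unique letters in 'cig': {c, g, i} = 3 distinct letters.

3


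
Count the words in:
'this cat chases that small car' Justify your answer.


Split into words: this | cat | chases | that | small | car = 6 words.

6


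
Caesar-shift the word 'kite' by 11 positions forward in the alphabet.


Shift each letter by 11: k -> v, i -> t, t -> e, e -> p. Result: 'vtep'.

vtep


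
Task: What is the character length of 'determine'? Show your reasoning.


Spell out 'determine' and number each letter: d(1), e(2), t(3), e(4), r(5), m(6), i(7), n(8), e(9). Total: 9 letters.

9


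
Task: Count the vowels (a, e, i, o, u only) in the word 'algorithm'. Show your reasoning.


Vowels in 'algorithm': a, o, i = 3 vowels.

3


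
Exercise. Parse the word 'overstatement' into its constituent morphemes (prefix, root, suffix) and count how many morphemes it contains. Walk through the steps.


Step 1: Identify prefix: 'over' (meaning: excessively)
Step 2: Identify root: 'state'
Step 3: Identify suffix(es): 'ment'
Decomposition: over- (prefix: excessively) + state (root) + -ment (suffix: action/result)
Total morphemes: 3

3 morphemes (over- (prefix: excessively) + state (root) + -ment (suffix: action/result))


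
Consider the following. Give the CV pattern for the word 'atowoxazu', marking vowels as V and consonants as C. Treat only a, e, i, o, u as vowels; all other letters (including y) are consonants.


Letter mapping: a = V, t = C, o = V, w = C, o = V, x = C, a = V, z = C, u = V.

VCVCVCVCV


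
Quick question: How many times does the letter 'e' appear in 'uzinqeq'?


Letter 'e' in 'uzinqeq': found at position(s) 6 = 1 occurrence(s).

1


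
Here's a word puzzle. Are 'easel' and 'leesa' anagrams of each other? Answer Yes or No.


Sorted letters of 'easel': 'aeels'
Sorted letters of 'leesa': 'aeels'
They match.

Yes


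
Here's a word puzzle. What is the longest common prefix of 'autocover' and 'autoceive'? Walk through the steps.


Compare from the start: 5 characters match: 'autoc'. Mismatch at position 6: 'o' vs 'e'.

autoc


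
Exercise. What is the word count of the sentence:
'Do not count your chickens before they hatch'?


Split into words: Do | not | count | your | chickens | before | they | hatch = 8 words.

8


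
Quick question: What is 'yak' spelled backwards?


Reverse 'yak' character by character: 'kay'.

kay


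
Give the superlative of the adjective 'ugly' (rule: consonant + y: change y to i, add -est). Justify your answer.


Apply superlative formation (consonant + y: change y to i, add -est): 'ugly' -> 'ugliest'.

ugliest


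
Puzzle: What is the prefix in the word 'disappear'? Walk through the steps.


The word 'disappear' = 'dis' (prefix) + 'appear' (root). The prefix is 'dis'.

dis


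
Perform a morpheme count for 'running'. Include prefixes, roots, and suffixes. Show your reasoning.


Decomposition: run (root) + -ing (suffix) = 2 morpheme(s)

2 morphemes


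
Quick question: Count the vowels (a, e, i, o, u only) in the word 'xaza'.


Vowels in 'xaza': a, a = 2 vowels.

2


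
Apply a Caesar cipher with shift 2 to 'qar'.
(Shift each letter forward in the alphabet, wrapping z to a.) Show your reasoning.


Shift each letter by 2: q -> s, a -> c, r -> t. Result: 'sct'.

sct


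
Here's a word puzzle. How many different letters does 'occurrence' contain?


Unique letters in 'occurrence': {c, e, n, o, r, u} = 6 distinct letters.

6


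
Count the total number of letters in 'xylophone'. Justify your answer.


Spell out 'xylophone' and number each letter: x(1), y(2), l(3), o(4), p(5), h(6), o(7), n(8), e(9). Total: 9 letters.

9


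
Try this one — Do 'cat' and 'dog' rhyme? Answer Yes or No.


Rime (stressed vowel + following sounds) of 'cat': -at = /æt/
Rime of 'dog': -og = /ɒg/
/æt/ and /ɒg/ are different ending sounds, so the words do not rhyme.

No


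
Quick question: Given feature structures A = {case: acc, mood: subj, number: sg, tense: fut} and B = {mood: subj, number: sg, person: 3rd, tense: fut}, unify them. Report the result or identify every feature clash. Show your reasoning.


Compare features:
case: A=acc vs B=_ -> unified: acc
mood: A=subj vs B=subj -> unified: subj
number: A=sg vs B=sg -> unified: sg
person: A=_ vs B=3rd -> unified: 3rd
tense: A=fut vs B=fut -> unified: fut
No clashes found.

Unified: {case: acc, mood: subj, number: sg, person: 3rd, tense: fut}


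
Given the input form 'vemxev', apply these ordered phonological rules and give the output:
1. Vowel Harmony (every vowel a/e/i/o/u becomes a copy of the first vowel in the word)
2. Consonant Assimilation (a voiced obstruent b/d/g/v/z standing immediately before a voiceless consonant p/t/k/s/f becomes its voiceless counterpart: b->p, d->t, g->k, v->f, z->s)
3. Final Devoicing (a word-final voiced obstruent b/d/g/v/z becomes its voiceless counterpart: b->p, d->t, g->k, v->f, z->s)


Starting form: 'vemxev'
Rule 1: Vowel Harmony: all vowels already match. No change.
Rule 2: Consonant Assimilation: no voiced obstruent (b/d/g/v/z) stands immediately before a voiceless consonant (p/t/k/s/f). No change.
Rule 3: Final Devoicing: word-final voiced obstruent 'v' becomes voiceless 'f'. 'vemxev' -> 'vemxef'
Final form: 'vemxef'

vemxef


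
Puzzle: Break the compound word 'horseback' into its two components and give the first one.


Split 'horseback' into 'horse' + 'back'. The first part is 'horse'.

horse


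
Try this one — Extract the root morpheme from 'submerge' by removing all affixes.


Remove prefix 'sub' from 'submerge' to get root 'merge'.

merge


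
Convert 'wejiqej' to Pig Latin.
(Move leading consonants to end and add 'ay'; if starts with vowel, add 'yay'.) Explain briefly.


'wejiqej': move consonant cluster 'w' to end and add 'ay': 'ejiqejway'.

ejiqejway


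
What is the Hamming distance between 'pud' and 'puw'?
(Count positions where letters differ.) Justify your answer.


Alignment:
Position 1: 'p' vs 'p' = match
Position 2: 'u' vs 'u' = match
Position 3: 'd' vs 'w' = DIFFER
Total differences: 1

1


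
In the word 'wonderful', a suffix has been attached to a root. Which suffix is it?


The word 'wonderful' = 'wonder' (root) + '-ful' (suffix). The suffix is '-ful'.

ful


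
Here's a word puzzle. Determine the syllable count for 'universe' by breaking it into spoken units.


Break 'universe' into syllables: u-ni-verse -> u | ni | verse = 3 syllables

3 syllables


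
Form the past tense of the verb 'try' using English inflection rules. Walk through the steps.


Apply rule: Change -y to -ied. 'try' becomes 'tried'.

tried


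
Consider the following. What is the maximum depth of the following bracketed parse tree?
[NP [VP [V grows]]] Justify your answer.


Count bracket nesting levels:
'[' at pos 0: depth = 1
'[' at pos 4: depth = 2
'[' at pos 8: depth = 3
Maximum depth reached: 3

3


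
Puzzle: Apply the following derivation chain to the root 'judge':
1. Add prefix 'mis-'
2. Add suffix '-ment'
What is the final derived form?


Step 1: Add prefix 'mis-' to 'judge' = 'misjudge'
Step 2: Add suffix '-ment' to 'misjudge' = 'misjudgment'

misjudgment


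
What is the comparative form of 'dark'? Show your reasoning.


Apply comparative formation (add -er): 'dark' -> 'darker'.

darker


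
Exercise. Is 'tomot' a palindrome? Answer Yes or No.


Forward: 'tomot'
Reversed: 'tomot'
They are identical.

Yes


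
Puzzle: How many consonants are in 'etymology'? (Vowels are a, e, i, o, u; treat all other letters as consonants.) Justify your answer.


Consonants in 'etymology': t, y, m, l, g, y = 6 consonants.

6


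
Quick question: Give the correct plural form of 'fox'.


Apply rule: Add -es (sibilant/fricative ending). 'fox' becomes 'foxes'.

foxes


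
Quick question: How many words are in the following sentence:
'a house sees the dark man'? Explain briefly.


Split into words: a | house | sees | the | dark | man = 6 words.

6


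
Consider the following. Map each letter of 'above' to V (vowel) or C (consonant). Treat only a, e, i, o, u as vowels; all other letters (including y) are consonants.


Letter mapping: a = V, b = C, o = V, v = C, e = V.

VCVCV


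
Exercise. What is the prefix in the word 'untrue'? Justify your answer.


The word 'untrue' = 'un' (prefix) + 'true' (root). The prefix is 'un'.

un


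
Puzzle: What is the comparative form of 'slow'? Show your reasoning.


Apply comparative formation (add -er): 'slow' -> 'slower'.

slower


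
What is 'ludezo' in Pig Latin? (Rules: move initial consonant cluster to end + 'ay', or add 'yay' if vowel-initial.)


'ludezo': move consonant cluster 'l' to end and add 'ay': 'udezolay'.

udezolay


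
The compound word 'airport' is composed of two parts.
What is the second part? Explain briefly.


Split 'airport' into 'air' + 'port'. The second part is 'port'.

port


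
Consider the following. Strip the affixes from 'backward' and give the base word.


Remove suffix '-ward' from 'backward' to get root 'back'.

back


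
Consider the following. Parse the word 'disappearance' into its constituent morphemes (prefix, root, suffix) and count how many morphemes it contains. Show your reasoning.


Step 1: Identify prefix: 'dis' (meaning: not/apart)
Step 2: Identify root: 'appear'
Step 3: Identify suffix(es): 'ance'
Decomposition: dis- (prefix: not/apart) + appear (root) + -ance (suffix: state/act)
Total morphemes: 3

3 morphemes (dis- (prefix: not/apart) + appear (root) + -ance (suffix: state/act))


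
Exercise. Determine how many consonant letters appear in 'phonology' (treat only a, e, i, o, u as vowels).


Consonants in 'phonology': p, h, n, l, g, y = 6 consonants.

6


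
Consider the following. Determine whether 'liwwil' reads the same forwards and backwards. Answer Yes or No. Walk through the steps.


Forward: 'liwwil'
Reversed: 'liwwil'
They are identical.

Yes


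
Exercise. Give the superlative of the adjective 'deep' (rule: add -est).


Apply superlative formation (add -est): 'deep' -> 'deepest'.

deepest


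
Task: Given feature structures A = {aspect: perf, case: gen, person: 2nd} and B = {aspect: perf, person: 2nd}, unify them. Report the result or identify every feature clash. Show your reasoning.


Compare features:
aspect: A=perf vs B=perf -> unified: perf
case: A=gen vs B=_ -> unified: gen
person: A=2nd vs B=2nd -> unified: 2nd
No clashes found.

Unified: {aspect: perf, case: gen, person: 2nd}


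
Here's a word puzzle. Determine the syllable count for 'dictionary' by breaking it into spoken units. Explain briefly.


Break 'dictionary' into syllables: dic-tion-ar-y -> dic | tion | ar | y = 4 syllables

4 syllables


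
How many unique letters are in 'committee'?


Unique letters in 'committee': {c, e, i, m, o, t} = 6 distinct letters.

6


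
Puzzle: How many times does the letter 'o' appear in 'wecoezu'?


Letter 'o' in 'wecoezu': found at position(s) 4 = 1 occurrence(s).

1


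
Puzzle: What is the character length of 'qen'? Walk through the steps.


Spell out 'qen' and number each letter: q(1), e(2), n(3). Total: 3 letters.

3


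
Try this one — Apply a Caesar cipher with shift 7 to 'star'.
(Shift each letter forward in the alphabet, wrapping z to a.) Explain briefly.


Shift each letter by 7: s -> z, t -> a, a -> h, r -> y. Result: 'zahy'.

zahy


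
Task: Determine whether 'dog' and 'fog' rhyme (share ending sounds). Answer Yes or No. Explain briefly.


Rime (stressed vowel + following sounds) of 'dog': -og = /ɒg/
Rime of 'fog': -og = /ɒg/
/ɒg/ and /ɒg/ are the same ending sound, so the words rhyme.

Yes


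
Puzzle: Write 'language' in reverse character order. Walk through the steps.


Reverse 'language' character by character: 'egaugnal'.

egaugnal


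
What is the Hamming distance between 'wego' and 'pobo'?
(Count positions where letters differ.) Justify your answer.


Alignment:
Position 1: 'w' vs 'p' = DIFFER
Position 2: 'e' vs 'o' = DIFFER
Position 3: 'g' vs 'b' = DIFFER
Position 4: 'o' vs 'o' = match
Total differences: 3

3


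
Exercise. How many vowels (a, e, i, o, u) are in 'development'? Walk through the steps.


Vowels in 'development': e, e, o, e = 4 vowels.

4


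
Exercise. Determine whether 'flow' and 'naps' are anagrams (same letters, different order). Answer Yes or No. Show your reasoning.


Sorted letters of 'flow': 'flow'
Sorted letters of 'naps': 'anps'
They do not match.

No


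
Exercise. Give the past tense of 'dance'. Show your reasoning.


Apply rule: Add -d (word ends in -e). 'dance' becomes 'danced'.

danced


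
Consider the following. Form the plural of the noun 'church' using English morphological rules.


Apply rule: Add -es (sibilant/fricative ending). 'church' becomes 'churches'.

churches


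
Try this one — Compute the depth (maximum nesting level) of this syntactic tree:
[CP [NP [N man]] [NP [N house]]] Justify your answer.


Count bracket nesting levels:
'[' at pos 0: depth = 1
'[' at pos 4: depth = 2
'[' at pos 8: depth = 3
'[' at pos 17: depth = 2
'[' at pos 21: depth = 3
Maximum depth reached: 3

3


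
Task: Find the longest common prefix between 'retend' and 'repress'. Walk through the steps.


Compare from the start: 2 characters match: 're'. Mismatch at position 3: 't' vs 'p'.

re


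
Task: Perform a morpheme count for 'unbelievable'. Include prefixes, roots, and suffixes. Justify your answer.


Decomposition: un- (prefix) + believe (root) + -able (suffix) = 3 morpheme(s)

3 morphemes


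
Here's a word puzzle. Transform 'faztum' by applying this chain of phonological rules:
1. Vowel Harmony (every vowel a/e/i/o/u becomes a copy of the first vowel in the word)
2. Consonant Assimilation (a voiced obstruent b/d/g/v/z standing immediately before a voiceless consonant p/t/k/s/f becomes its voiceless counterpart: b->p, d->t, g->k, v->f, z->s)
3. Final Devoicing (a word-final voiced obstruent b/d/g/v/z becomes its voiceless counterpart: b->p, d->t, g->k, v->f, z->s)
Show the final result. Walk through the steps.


Starting form: 'faztum'
Rule 1: Vowel Harmony: all vowels become 'a' (matching first vowel). 'faztum' -> 'faztam'
Rule 2: Consonant Assimilation: voiced obstruent before voiceless consonant becomes voiceless ('zt' -> 'st'). 'faztam' -> 'fastam'
Rule 3: Final Devoicing: final consonant 'm' is not one of the voiced obstruents b/d/g/v/z. No change.
Final form: 'fastam'

fastam


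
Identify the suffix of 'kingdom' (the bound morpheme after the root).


The word 'kingdom' = 'king' (root) + '-dom' (suffix). The suffix is '-dom'.

dom


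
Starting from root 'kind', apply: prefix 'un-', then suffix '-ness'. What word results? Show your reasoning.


Step 1: Add prefix 'un-' to 'kind' = 'unkind'
Step 2: Add suffix '-ness' to 'unkind' = 'unkindness'

unkindness


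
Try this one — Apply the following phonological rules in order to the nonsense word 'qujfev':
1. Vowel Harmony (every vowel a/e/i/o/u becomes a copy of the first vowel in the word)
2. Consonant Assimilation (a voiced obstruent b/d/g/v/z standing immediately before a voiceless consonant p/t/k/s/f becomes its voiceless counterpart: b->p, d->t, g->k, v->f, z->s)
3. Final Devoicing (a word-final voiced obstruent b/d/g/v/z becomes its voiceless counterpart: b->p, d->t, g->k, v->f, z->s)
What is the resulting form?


Starting form: 'qujfev'
Rule 1: Vowel Harmony: all vowels become 'u' (matching first vowel). 'qujfev' -> 'qujfuv'
Rule 2: Consonant Assimilation: no voiced obstruent (b/d/g/v/z) stands immediately before a voiceless consonant (p/t/k/s/f). No change.
Rule 3: Final Devoicing: word-final voiced obstruent 'v' becomes voiceless 'f'. 'qujfuv' -> 'qujfuf'
Final form: 'qujfuf'

qujfuf


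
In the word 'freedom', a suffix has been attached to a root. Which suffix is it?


The word 'freedom' = 'free' (root) + '-dom' (suffix). The suffix is '-dom'.

dom


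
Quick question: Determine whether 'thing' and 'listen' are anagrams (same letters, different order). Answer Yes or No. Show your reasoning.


Sorted letters of 'thing': 'ghint'
Sorted letters of 'listen': 'eilnst'
They do not match.

No


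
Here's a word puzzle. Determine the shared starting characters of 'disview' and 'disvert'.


Compare from the start: 4 characters match: 'disv'. Mismatch at position 5: 'i' vs 'e'.

disv


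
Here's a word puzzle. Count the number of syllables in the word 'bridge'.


Break 'bridge' into syllables: bridge -> bridge = 1 syllable

1 syllable


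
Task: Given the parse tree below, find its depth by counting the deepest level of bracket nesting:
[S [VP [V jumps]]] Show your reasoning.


Count bracket nesting levels:
'[' at pos 0: depth = 1
'[' at pos 3: depth = 2
'[' at pos 7: depth = 3
Maximum depth reached: 3

3


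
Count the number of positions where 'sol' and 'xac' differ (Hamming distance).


Alignment:
Position 1: 's' vs 'x' = DIFFER
Position 2: 'o' vs 'a' = DIFFER
Position 3: 'l' vs 'c' = DIFFER
Total differences: 3

3


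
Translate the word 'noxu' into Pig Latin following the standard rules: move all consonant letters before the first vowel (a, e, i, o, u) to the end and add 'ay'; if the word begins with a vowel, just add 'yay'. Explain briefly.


'noxu': move consonant cluster 'n' to end and add 'ay': 'oxunay'.

oxunay


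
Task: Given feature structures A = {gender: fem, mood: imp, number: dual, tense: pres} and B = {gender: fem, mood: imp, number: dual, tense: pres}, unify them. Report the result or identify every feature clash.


Compare features:
gender: A=fem vs B=fem -> unified: fem
mood: A=imp vs B=imp -> unified: imp
number: A=dual vs B=dual -> unified: dual
tense: A=pres vs B=pres -> unified: pres
No clashes found.

Unified: {gender: fem, mood: imp, number: dual, tense: pres}


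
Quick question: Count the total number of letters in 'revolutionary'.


Spell out 'revolutionary' and number each letter: r(1), e(2), v(3), o(4), l(5), u(6), t(7), i(8), o(9), n(10), a(11), r(12), y(13). Total: 13 letters.

13


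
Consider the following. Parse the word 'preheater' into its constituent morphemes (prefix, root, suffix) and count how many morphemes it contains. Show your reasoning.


Step 1: Identify prefix: 'pre' (meaning: before)
Step 2: Identify root: 'heat'
Step 3: Identify suffix(es): 'er'
Decomposition: pre- (prefix: before) + heat (root) + -er (suffix: one who)
Total morphemes: 3

3 morphemes (pre- (prefix: before) + heat (root) + -er (suffix: one who))


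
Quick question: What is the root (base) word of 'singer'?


Remove suffix '-er' from 'singer' to get root 'sing'.

sing


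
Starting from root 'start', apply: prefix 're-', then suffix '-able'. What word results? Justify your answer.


Step 1: Add prefix 're-' to 'start' = 'restart'
Step 2: Add suffix '-able' to 'restart' = 'restartable'

restartable


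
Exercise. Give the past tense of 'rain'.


Apply rule: Add -ed. 'rain' becomes 'rained'.

rained


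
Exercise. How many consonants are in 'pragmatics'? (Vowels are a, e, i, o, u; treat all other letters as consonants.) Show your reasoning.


Consonants in 'pragmatics': p, r, g, m, t, c, s = 7 consonants.

7


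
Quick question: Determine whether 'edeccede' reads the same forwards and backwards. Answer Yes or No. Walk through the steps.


Forward: 'edeccede'
Reversed: 'edeccede'
They are identical.

Yes


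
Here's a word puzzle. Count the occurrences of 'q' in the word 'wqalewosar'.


Letter 'q' in 'wqalewosar': found at position(s) 2 = 1 occurrence(s).

1


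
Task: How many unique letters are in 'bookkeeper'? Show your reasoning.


Unique letters in 'bookkeeper': {b, e, k, o, p, r} = 6 distinct letters.

6


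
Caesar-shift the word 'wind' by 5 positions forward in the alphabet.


Shift each letter by 5: w -> b, i -> n, n -> s, d -> i. Result: 'bnsi'.

bnsi


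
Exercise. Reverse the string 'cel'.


Reverse 'cel' character by character: 'lec'.

lec


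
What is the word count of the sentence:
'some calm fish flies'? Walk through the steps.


Split into words: some | calm | fish | flies = 4 words.

4


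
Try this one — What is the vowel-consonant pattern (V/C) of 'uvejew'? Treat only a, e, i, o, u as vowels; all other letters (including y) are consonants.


Letter mapping: u = V, v = C, e = V, j = C, e = V, w = C.

VCVCVC


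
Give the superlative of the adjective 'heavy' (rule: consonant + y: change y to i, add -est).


Apply superlative formation (consonant + y: change y to i, add -est): 'heavy' -> 'heaviest'.

heaviest


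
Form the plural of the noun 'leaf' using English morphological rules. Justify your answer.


Apply rule: Change -f to -ves. 'leaf' becomes 'leaves'.

leaves


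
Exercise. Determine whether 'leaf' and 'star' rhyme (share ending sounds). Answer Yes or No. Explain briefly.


Rime (stressed vowel + following sounds) of 'leaf': -eaf = /iːf/
Rime of 'star': -ar = /ɑːr/
/iːf/ and /ɑːr/ are different ending sounds, so the words do not rhyme.

No


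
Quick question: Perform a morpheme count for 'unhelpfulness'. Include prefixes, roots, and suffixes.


Decomposition: un- (prefix) + help (root) + -ful (suffix) + -ness (suffix) = 4 morpheme(s)

4 morphemes


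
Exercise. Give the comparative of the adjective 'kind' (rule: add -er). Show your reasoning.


Apply comparative formation (add -er): 'kind' -> 'kinder'.

kinder


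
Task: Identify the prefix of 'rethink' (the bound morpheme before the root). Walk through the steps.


The word 'rethink' = 're' (prefix) + 'think' (root). The prefix is 're'.

re


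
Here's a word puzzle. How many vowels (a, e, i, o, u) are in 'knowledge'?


Vowels in 'knowledge': o, e, e = 3 vowels.

3


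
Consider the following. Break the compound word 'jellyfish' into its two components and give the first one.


Split 'jellyfish' into 'jelly' + 'fish'. The first part is 'jelly'.

jelly


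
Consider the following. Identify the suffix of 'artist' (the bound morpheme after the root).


The word 'artist' = 'art' (root) + '-ist' (suffix). The suffix is '-ist'.

ist


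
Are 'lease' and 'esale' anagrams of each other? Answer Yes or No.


Sorted letters of 'lease': 'aeels'
Sorted letters of 'esale': 'aeels'
They match.

Yes


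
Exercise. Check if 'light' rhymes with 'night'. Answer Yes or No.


Rime (stressed vowel + following sounds) of 'light': -ight = /aɪt/
Rime of 'night': -ight = /aɪt/
/aɪt/ and /aɪt/ are the same ending sound, so the words rhyme.

Yes


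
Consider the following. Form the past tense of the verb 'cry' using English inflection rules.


Apply rule: Change -y to -ied. 'cry' becomes 'cried'.

cried


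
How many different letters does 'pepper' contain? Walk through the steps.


Unique letters in 'pepper': {e, p, r} = 3 distinct letters.

3


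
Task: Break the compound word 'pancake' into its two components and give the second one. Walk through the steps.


Split 'pancake' into 'pan' + 'cake'. The second part is 'cake'.

cake
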